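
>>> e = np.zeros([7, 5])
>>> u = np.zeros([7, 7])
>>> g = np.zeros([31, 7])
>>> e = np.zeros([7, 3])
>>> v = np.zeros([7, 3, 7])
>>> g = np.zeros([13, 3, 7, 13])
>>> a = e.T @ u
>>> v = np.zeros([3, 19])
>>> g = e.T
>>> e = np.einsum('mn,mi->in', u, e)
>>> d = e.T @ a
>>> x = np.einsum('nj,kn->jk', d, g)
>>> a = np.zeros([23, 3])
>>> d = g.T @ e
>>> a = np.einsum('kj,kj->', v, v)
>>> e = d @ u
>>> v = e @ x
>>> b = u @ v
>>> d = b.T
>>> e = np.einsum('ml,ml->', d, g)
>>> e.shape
()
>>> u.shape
(7, 7)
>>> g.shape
(3, 7)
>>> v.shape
(7, 3)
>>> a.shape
()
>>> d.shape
(3, 7)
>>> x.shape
(7, 3)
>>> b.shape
(7, 3)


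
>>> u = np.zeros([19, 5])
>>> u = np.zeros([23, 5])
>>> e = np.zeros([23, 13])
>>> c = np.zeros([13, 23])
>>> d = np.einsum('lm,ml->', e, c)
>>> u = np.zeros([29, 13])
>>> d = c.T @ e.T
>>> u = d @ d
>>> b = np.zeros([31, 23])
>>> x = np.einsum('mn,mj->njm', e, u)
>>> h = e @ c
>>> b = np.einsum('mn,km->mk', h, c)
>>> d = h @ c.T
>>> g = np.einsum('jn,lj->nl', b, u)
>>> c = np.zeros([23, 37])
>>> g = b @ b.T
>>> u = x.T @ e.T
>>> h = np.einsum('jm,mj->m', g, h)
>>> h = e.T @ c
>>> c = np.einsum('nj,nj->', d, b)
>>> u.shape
(23, 23, 23)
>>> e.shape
(23, 13)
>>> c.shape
()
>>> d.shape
(23, 13)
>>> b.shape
(23, 13)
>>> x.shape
(13, 23, 23)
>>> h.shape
(13, 37)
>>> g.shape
(23, 23)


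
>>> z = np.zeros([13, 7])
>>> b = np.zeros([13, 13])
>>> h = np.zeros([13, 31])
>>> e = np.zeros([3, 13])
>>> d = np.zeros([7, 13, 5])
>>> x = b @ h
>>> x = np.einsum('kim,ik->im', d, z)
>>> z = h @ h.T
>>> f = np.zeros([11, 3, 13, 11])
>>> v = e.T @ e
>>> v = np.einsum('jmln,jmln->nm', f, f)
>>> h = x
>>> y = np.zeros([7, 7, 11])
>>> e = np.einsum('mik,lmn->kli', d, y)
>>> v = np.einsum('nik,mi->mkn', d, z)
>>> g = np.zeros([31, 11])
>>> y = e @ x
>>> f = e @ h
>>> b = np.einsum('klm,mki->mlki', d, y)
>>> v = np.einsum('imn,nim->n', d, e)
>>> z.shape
(13, 13)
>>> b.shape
(5, 13, 7, 5)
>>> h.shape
(13, 5)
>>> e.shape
(5, 7, 13)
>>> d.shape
(7, 13, 5)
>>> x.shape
(13, 5)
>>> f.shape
(5, 7, 5)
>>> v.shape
(5,)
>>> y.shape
(5, 7, 5)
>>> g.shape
(31, 11)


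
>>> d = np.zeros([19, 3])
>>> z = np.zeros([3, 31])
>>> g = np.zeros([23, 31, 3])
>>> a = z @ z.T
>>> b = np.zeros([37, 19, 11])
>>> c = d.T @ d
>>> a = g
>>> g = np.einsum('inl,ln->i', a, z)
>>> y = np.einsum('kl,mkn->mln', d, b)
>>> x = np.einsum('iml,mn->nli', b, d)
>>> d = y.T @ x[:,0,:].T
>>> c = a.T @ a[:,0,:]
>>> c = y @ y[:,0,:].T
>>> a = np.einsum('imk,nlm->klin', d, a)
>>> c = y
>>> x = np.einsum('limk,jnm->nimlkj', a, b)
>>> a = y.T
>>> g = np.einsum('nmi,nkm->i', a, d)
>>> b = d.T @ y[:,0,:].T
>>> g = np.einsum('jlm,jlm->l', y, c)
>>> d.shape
(11, 3, 3)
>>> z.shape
(3, 31)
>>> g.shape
(3,)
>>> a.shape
(11, 3, 37)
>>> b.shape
(3, 3, 37)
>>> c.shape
(37, 3, 11)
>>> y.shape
(37, 3, 11)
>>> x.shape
(19, 31, 11, 3, 23, 37)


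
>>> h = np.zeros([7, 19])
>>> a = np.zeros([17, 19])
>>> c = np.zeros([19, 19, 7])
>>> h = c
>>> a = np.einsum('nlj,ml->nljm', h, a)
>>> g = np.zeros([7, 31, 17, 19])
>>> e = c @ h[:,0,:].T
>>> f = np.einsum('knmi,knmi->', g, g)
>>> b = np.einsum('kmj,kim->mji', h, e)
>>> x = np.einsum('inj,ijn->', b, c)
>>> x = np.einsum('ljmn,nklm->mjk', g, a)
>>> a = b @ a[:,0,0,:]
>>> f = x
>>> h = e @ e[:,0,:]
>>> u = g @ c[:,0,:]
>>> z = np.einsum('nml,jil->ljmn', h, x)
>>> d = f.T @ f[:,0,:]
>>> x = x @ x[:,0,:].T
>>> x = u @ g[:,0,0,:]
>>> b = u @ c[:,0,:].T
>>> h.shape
(19, 19, 19)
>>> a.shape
(19, 7, 17)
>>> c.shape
(19, 19, 7)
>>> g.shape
(7, 31, 17, 19)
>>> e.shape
(19, 19, 19)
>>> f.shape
(17, 31, 19)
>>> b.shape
(7, 31, 17, 19)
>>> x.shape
(7, 31, 17, 19)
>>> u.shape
(7, 31, 17, 7)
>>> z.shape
(19, 17, 19, 19)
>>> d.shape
(19, 31, 19)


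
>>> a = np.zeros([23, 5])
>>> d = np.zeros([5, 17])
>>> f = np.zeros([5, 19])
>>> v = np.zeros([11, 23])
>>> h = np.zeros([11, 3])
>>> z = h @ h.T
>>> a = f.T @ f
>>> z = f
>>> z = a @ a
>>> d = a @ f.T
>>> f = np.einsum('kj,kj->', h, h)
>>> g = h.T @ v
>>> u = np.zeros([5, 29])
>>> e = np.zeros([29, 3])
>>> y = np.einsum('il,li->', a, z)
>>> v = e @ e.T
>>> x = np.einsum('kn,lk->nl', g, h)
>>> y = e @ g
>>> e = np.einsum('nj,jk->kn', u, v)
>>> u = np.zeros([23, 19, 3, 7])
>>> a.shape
(19, 19)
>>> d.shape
(19, 5)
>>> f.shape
()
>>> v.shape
(29, 29)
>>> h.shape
(11, 3)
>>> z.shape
(19, 19)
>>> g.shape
(3, 23)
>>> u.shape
(23, 19, 3, 7)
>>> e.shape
(29, 5)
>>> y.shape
(29, 23)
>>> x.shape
(23, 11)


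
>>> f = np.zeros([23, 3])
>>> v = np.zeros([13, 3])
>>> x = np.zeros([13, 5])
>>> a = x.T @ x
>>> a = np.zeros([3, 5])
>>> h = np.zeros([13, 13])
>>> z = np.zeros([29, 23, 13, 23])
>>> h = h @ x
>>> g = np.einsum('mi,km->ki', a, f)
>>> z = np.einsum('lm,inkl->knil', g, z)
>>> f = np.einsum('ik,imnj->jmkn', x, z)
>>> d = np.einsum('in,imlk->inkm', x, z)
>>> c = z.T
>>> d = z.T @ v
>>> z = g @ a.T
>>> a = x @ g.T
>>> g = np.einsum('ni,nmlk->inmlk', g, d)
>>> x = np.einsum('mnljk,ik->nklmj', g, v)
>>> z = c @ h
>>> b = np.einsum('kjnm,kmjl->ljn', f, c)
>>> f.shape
(23, 23, 5, 29)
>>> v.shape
(13, 3)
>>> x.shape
(23, 3, 29, 5, 23)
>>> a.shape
(13, 23)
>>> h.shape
(13, 5)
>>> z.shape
(23, 29, 23, 5)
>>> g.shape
(5, 23, 29, 23, 3)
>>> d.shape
(23, 29, 23, 3)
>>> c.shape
(23, 29, 23, 13)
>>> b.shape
(13, 23, 5)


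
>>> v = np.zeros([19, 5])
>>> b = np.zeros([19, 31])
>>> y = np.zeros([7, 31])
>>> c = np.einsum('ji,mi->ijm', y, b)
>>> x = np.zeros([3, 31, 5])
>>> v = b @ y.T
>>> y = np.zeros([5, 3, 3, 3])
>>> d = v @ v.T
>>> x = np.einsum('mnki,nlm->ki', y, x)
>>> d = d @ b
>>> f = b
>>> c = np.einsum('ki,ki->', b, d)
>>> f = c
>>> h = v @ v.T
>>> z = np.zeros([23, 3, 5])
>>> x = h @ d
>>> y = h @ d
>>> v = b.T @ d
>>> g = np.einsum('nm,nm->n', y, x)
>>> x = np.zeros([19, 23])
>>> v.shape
(31, 31)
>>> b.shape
(19, 31)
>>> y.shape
(19, 31)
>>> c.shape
()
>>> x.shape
(19, 23)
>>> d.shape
(19, 31)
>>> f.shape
()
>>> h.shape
(19, 19)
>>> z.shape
(23, 3, 5)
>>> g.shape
(19,)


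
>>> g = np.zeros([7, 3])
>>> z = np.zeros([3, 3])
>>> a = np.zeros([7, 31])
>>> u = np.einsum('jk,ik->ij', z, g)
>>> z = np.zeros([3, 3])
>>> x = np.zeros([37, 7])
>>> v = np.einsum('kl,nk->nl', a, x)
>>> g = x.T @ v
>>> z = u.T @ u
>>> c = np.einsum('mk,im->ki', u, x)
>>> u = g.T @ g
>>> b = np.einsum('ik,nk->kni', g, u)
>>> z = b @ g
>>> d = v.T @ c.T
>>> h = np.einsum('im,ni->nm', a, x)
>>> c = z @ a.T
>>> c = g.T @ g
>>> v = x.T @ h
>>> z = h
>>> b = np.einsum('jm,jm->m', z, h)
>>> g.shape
(7, 31)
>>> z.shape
(37, 31)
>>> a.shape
(7, 31)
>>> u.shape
(31, 31)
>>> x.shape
(37, 7)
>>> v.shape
(7, 31)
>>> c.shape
(31, 31)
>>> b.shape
(31,)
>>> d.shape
(31, 3)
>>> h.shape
(37, 31)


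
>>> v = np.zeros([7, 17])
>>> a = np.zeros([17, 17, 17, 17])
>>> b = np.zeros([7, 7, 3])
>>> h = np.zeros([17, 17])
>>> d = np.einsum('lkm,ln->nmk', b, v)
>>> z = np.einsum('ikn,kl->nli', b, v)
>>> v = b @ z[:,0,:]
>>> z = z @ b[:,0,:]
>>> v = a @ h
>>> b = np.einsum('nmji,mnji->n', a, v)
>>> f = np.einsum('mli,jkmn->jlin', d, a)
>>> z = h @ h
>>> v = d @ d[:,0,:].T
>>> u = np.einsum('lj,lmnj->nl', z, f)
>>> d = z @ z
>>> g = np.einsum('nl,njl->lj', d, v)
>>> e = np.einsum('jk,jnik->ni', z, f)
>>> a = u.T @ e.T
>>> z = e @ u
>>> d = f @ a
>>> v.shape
(17, 3, 17)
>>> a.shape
(17, 3)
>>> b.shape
(17,)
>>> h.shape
(17, 17)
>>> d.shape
(17, 3, 7, 3)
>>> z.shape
(3, 17)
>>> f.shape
(17, 3, 7, 17)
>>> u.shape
(7, 17)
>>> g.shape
(17, 3)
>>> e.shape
(3, 7)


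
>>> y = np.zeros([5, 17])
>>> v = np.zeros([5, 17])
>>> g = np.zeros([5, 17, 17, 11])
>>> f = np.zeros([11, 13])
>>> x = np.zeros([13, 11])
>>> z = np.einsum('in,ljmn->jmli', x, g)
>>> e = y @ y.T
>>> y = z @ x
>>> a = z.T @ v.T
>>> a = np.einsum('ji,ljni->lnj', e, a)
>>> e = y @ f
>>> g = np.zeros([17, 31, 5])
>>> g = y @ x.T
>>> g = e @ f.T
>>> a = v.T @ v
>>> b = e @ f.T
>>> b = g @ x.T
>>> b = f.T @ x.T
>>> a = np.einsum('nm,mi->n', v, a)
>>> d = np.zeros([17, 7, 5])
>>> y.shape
(17, 17, 5, 11)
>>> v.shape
(5, 17)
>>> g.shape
(17, 17, 5, 11)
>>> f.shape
(11, 13)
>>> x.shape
(13, 11)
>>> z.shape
(17, 17, 5, 13)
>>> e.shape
(17, 17, 5, 13)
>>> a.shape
(5,)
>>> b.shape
(13, 13)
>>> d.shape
(17, 7, 5)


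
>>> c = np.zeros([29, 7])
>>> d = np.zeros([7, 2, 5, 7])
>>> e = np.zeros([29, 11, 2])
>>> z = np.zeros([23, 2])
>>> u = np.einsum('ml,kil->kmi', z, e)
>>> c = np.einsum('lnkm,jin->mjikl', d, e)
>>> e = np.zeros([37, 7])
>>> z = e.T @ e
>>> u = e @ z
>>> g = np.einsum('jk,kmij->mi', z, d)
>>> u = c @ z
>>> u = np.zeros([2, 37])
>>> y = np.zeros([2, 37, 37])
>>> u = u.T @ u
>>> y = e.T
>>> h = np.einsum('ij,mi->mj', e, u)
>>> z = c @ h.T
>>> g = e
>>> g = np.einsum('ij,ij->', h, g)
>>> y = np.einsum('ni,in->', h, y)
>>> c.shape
(7, 29, 11, 5, 7)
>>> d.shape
(7, 2, 5, 7)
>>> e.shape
(37, 7)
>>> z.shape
(7, 29, 11, 5, 37)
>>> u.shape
(37, 37)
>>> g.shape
()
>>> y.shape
()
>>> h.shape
(37, 7)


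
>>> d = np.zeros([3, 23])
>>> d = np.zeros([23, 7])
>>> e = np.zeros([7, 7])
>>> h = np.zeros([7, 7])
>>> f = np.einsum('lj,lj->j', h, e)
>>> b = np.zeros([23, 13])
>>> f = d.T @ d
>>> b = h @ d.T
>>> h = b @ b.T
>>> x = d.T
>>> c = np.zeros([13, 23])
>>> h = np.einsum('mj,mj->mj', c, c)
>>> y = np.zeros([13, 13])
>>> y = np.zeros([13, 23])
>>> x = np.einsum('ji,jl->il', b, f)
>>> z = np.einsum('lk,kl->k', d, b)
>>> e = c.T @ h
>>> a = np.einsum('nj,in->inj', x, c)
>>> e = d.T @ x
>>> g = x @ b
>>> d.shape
(23, 7)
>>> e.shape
(7, 7)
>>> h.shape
(13, 23)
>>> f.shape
(7, 7)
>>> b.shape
(7, 23)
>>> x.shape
(23, 7)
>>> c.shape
(13, 23)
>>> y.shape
(13, 23)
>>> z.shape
(7,)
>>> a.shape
(13, 23, 7)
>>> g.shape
(23, 23)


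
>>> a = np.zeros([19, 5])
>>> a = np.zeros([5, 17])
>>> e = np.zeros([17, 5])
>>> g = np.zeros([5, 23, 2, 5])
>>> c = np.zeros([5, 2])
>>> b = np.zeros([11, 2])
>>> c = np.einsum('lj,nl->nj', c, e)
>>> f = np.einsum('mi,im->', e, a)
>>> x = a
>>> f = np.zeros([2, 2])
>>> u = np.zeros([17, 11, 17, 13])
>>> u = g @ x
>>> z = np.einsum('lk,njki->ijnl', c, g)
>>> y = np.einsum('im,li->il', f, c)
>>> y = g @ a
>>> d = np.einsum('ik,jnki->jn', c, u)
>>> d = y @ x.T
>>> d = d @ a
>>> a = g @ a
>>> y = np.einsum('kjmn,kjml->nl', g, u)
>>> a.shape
(5, 23, 2, 17)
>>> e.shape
(17, 5)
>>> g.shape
(5, 23, 2, 5)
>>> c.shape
(17, 2)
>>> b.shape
(11, 2)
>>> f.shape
(2, 2)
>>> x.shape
(5, 17)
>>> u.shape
(5, 23, 2, 17)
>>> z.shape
(5, 23, 5, 17)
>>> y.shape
(5, 17)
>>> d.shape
(5, 23, 2, 17)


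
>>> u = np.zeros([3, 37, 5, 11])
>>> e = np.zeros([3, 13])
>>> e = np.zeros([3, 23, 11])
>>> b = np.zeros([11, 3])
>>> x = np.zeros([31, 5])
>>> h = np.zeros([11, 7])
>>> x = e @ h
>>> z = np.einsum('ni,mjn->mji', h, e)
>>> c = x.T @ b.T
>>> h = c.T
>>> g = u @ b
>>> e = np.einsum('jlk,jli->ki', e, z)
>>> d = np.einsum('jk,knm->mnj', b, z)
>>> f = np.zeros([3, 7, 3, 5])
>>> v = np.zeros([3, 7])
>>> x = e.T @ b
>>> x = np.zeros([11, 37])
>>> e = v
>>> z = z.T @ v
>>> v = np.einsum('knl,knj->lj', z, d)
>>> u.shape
(3, 37, 5, 11)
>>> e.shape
(3, 7)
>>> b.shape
(11, 3)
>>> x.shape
(11, 37)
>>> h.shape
(11, 23, 7)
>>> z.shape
(7, 23, 7)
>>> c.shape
(7, 23, 11)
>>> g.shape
(3, 37, 5, 3)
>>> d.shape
(7, 23, 11)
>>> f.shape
(3, 7, 3, 5)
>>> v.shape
(7, 11)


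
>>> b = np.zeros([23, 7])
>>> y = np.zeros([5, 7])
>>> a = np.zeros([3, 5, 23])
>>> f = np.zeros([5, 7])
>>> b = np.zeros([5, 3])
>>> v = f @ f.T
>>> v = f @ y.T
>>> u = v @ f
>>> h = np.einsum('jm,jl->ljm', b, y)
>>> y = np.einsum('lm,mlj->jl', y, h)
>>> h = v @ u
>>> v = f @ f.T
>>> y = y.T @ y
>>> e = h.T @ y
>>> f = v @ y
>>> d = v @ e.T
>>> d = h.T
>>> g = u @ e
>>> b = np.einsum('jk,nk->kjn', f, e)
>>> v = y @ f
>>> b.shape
(5, 5, 7)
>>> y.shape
(5, 5)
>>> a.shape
(3, 5, 23)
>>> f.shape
(5, 5)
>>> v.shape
(5, 5)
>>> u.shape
(5, 7)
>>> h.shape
(5, 7)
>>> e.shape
(7, 5)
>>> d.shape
(7, 5)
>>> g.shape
(5, 5)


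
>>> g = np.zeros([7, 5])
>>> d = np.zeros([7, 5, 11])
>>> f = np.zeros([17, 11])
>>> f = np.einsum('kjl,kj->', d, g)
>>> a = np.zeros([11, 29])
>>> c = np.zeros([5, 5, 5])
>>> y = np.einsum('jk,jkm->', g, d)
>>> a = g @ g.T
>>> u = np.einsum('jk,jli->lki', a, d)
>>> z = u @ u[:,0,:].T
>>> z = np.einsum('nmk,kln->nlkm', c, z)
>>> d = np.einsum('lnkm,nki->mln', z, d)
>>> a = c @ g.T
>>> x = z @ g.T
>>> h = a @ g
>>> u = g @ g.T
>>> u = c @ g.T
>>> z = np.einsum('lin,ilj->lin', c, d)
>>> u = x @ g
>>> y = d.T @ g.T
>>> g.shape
(7, 5)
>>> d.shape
(5, 5, 7)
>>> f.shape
()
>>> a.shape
(5, 5, 7)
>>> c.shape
(5, 5, 5)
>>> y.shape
(7, 5, 7)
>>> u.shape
(5, 7, 5, 5)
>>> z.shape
(5, 5, 5)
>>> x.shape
(5, 7, 5, 7)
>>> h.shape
(5, 5, 5)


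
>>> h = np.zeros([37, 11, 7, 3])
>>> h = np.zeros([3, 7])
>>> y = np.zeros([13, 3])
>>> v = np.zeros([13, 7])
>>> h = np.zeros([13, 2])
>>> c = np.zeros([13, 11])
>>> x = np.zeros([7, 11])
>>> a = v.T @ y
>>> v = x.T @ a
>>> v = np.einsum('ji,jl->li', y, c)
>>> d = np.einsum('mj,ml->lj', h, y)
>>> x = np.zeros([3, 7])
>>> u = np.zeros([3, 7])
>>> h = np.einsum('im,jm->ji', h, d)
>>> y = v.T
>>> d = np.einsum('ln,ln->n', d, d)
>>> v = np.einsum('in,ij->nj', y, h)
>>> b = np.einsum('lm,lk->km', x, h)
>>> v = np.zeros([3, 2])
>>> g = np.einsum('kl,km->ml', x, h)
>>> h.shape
(3, 13)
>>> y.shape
(3, 11)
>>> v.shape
(3, 2)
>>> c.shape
(13, 11)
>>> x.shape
(3, 7)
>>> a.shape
(7, 3)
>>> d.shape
(2,)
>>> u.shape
(3, 7)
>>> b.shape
(13, 7)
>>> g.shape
(13, 7)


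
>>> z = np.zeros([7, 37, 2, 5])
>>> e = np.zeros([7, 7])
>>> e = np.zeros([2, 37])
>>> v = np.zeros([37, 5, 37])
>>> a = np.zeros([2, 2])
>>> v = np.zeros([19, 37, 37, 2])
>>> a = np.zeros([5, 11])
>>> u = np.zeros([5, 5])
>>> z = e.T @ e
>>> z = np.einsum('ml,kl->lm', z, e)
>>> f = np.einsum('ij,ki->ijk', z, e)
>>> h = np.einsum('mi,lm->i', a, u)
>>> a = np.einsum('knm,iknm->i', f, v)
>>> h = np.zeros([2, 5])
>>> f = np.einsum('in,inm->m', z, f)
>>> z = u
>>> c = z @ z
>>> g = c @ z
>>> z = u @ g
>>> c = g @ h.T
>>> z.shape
(5, 5)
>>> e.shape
(2, 37)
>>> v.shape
(19, 37, 37, 2)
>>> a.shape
(19,)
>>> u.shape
(5, 5)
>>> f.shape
(2,)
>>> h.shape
(2, 5)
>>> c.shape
(5, 2)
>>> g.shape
(5, 5)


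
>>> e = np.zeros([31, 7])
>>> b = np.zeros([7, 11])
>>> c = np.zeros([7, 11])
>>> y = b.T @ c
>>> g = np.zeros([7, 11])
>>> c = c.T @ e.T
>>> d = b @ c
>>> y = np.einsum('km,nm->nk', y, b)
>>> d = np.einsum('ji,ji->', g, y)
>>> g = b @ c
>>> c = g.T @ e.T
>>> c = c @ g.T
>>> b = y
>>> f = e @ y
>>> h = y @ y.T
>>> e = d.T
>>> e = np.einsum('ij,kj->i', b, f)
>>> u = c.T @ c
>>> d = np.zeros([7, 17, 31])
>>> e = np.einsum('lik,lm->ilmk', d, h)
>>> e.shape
(17, 7, 7, 31)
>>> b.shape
(7, 11)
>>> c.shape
(31, 7)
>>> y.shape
(7, 11)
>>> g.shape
(7, 31)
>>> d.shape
(7, 17, 31)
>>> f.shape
(31, 11)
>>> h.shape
(7, 7)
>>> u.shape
(7, 7)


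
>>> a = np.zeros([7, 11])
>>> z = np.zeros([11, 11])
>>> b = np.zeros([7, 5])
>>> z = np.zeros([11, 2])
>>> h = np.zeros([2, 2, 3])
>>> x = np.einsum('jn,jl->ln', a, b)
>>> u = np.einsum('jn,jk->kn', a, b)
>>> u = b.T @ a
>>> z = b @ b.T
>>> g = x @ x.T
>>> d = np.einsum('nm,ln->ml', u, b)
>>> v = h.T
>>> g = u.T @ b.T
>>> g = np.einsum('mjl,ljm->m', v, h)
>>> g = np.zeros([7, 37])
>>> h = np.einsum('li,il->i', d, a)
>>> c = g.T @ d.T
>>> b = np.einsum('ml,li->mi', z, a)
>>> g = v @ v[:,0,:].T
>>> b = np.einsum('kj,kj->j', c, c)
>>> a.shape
(7, 11)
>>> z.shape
(7, 7)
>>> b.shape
(11,)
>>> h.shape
(7,)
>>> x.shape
(5, 11)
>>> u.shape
(5, 11)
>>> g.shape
(3, 2, 3)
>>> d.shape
(11, 7)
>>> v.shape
(3, 2, 2)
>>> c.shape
(37, 11)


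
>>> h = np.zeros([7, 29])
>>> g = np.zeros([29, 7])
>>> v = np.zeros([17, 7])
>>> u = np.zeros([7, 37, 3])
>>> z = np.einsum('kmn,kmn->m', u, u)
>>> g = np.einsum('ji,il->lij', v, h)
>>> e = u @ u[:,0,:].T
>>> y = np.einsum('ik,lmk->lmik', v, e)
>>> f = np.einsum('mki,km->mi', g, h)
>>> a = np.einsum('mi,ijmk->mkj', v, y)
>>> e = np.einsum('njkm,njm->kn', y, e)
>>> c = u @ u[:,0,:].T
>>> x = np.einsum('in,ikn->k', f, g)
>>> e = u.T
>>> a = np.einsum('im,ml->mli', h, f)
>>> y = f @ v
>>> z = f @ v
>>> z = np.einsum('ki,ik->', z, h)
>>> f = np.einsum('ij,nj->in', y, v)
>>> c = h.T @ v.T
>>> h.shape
(7, 29)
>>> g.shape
(29, 7, 17)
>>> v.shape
(17, 7)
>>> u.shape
(7, 37, 3)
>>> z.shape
()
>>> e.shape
(3, 37, 7)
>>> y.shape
(29, 7)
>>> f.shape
(29, 17)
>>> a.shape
(29, 17, 7)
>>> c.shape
(29, 17)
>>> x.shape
(7,)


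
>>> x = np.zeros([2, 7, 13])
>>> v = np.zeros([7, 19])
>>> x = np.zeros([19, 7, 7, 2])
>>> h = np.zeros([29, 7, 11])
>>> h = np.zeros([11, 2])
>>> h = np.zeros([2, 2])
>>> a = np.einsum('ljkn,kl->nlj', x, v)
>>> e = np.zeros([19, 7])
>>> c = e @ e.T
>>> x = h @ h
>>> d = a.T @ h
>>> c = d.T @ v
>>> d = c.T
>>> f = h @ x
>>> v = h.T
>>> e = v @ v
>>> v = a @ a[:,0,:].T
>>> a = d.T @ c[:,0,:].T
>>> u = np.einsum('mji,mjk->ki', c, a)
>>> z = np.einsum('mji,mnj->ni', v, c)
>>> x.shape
(2, 2)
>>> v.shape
(2, 19, 2)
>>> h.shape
(2, 2)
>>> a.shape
(2, 19, 2)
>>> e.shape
(2, 2)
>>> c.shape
(2, 19, 19)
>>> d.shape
(19, 19, 2)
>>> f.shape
(2, 2)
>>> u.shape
(2, 19)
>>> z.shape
(19, 2)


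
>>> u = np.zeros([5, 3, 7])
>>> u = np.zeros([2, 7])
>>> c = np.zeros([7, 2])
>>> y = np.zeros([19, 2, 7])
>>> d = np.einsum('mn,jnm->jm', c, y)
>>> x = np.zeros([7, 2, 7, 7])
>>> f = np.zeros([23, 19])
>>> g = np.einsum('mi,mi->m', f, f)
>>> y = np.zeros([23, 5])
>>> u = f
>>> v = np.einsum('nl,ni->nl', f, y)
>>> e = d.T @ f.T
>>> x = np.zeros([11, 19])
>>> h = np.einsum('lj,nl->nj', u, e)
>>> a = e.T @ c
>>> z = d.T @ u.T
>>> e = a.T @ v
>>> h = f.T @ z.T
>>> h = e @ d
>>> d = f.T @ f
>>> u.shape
(23, 19)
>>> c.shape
(7, 2)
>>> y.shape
(23, 5)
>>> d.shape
(19, 19)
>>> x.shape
(11, 19)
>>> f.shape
(23, 19)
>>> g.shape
(23,)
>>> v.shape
(23, 19)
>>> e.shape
(2, 19)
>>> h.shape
(2, 7)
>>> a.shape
(23, 2)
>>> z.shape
(7, 23)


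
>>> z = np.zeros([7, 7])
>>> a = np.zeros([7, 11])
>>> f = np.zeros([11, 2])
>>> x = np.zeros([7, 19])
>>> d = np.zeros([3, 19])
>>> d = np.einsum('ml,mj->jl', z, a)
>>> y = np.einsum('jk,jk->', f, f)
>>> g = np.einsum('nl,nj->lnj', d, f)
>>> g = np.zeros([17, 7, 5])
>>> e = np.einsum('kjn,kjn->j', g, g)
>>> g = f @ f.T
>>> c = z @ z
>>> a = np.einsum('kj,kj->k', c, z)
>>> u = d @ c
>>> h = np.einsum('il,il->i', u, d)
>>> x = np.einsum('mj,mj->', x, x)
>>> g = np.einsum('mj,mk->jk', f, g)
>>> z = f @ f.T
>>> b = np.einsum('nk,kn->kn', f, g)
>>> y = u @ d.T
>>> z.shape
(11, 11)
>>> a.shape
(7,)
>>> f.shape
(11, 2)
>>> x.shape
()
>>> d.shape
(11, 7)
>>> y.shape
(11, 11)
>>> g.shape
(2, 11)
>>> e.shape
(7,)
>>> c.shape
(7, 7)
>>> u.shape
(11, 7)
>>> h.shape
(11,)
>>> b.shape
(2, 11)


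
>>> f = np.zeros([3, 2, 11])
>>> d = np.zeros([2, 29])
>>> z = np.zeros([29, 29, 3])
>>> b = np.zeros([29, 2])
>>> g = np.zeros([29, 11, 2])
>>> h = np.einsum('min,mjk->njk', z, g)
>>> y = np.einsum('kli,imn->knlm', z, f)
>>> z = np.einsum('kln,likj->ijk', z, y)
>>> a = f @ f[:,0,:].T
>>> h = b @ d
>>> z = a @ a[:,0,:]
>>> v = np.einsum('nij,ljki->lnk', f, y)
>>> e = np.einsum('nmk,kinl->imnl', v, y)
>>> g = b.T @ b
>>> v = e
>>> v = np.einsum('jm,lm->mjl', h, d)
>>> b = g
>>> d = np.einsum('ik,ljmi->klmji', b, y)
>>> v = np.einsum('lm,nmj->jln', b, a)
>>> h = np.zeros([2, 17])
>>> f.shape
(3, 2, 11)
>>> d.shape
(2, 29, 29, 11, 2)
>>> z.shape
(3, 2, 3)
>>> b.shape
(2, 2)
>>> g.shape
(2, 2)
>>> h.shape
(2, 17)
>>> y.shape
(29, 11, 29, 2)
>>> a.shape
(3, 2, 3)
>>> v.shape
(3, 2, 3)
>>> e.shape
(11, 3, 29, 2)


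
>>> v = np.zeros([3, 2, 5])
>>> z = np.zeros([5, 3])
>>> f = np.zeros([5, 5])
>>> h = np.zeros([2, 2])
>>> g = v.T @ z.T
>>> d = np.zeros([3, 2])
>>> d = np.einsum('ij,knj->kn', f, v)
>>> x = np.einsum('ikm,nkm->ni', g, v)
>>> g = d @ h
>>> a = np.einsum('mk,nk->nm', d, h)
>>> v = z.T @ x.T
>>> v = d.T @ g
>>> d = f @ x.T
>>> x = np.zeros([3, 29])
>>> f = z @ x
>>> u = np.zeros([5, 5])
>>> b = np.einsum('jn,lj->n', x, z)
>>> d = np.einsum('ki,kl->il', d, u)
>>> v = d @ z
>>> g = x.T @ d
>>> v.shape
(3, 3)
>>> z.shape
(5, 3)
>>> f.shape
(5, 29)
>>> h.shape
(2, 2)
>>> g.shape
(29, 5)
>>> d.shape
(3, 5)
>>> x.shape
(3, 29)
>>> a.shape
(2, 3)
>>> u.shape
(5, 5)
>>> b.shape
(29,)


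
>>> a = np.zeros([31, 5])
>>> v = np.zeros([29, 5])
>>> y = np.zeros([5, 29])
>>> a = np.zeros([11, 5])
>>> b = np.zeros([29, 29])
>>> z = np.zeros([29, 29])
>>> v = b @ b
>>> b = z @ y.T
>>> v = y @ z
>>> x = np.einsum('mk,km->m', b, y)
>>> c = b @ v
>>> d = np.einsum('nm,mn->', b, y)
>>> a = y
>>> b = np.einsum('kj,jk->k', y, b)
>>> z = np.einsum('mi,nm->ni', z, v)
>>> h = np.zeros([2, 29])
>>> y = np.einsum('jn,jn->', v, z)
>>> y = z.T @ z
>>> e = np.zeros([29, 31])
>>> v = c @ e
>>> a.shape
(5, 29)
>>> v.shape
(29, 31)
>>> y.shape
(29, 29)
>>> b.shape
(5,)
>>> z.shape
(5, 29)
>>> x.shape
(29,)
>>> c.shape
(29, 29)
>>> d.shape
()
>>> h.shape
(2, 29)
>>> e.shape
(29, 31)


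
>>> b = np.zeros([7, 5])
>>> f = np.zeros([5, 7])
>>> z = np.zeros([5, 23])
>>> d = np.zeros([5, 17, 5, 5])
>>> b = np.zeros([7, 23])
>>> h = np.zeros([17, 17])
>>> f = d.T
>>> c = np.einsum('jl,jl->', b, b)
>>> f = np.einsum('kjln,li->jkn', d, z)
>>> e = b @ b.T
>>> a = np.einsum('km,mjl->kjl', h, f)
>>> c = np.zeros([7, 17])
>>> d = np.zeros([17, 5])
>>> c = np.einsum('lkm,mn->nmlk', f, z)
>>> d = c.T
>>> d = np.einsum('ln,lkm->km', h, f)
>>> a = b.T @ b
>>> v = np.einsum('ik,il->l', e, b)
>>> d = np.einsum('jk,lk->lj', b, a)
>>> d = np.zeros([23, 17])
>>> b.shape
(7, 23)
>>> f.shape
(17, 5, 5)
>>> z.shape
(5, 23)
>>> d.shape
(23, 17)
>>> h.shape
(17, 17)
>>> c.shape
(23, 5, 17, 5)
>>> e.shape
(7, 7)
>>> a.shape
(23, 23)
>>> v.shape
(23,)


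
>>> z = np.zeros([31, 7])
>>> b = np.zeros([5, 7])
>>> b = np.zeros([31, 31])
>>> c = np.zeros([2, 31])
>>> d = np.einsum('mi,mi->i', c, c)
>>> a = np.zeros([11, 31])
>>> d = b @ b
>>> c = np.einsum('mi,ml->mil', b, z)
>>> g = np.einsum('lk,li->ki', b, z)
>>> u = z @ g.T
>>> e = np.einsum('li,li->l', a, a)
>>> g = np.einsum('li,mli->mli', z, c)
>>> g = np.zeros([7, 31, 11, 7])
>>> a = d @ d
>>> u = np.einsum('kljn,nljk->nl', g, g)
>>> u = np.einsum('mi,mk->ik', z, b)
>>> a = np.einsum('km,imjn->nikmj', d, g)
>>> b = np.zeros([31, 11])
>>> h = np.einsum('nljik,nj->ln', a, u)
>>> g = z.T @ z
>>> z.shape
(31, 7)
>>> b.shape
(31, 11)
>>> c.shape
(31, 31, 7)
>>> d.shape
(31, 31)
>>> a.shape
(7, 7, 31, 31, 11)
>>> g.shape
(7, 7)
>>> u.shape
(7, 31)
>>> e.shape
(11,)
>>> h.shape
(7, 7)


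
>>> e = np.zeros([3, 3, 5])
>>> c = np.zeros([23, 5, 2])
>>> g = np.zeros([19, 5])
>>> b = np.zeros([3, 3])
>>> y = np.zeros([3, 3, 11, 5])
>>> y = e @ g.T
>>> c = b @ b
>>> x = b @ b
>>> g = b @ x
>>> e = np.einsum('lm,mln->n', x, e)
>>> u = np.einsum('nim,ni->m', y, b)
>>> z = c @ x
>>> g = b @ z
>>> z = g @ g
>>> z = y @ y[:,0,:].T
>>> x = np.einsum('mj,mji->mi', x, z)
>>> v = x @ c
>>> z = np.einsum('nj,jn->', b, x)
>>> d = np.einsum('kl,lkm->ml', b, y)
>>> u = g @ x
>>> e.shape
(5,)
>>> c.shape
(3, 3)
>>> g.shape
(3, 3)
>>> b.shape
(3, 3)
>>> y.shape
(3, 3, 19)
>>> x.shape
(3, 3)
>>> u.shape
(3, 3)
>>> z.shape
()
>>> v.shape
(3, 3)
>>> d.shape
(19, 3)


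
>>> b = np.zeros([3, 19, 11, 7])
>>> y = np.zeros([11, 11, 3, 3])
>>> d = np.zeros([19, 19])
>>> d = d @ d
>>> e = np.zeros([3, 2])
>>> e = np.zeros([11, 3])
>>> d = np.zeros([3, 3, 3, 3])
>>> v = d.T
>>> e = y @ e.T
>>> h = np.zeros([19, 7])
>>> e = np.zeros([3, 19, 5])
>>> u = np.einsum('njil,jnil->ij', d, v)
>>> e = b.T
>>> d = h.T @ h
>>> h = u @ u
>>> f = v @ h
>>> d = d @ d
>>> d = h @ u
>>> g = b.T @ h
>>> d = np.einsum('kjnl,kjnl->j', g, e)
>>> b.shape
(3, 19, 11, 7)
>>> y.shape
(11, 11, 3, 3)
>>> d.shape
(11,)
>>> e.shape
(7, 11, 19, 3)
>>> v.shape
(3, 3, 3, 3)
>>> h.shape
(3, 3)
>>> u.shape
(3, 3)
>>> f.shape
(3, 3, 3, 3)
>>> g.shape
(7, 11, 19, 3)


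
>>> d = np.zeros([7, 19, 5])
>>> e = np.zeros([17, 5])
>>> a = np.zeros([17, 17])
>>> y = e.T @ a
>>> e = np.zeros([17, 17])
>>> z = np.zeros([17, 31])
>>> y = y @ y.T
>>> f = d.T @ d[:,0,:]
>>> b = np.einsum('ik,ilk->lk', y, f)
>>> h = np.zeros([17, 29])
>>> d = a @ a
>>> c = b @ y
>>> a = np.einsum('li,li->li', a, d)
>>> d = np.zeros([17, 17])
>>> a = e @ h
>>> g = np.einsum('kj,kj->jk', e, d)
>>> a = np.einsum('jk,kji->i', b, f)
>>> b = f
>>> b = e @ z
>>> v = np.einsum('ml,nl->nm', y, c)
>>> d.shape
(17, 17)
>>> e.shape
(17, 17)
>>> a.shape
(5,)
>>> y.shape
(5, 5)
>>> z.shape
(17, 31)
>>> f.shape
(5, 19, 5)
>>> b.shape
(17, 31)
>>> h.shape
(17, 29)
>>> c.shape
(19, 5)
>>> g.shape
(17, 17)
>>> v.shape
(19, 5)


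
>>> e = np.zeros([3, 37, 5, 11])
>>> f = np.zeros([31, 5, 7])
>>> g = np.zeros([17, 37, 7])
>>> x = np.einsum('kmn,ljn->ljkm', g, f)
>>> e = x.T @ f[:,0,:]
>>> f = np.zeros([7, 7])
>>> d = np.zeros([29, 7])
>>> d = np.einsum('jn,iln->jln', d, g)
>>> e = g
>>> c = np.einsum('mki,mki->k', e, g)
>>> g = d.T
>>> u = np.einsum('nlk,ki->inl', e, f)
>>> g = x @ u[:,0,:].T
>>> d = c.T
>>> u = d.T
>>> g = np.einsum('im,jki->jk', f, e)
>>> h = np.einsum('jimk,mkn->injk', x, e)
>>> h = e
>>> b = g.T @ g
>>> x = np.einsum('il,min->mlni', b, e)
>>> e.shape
(17, 37, 7)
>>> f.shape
(7, 7)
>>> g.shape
(17, 37)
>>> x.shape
(17, 37, 7, 37)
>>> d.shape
(37,)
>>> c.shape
(37,)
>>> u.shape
(37,)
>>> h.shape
(17, 37, 7)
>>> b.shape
(37, 37)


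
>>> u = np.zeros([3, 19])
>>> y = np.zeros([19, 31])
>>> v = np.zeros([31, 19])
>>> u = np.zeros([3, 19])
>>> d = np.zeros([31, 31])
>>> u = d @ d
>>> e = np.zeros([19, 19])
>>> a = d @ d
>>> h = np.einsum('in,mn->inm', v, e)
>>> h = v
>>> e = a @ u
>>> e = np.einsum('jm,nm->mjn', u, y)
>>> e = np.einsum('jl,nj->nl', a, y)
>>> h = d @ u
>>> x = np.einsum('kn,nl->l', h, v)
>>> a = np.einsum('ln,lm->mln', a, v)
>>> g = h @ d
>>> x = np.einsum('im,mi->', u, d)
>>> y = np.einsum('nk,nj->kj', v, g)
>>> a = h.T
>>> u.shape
(31, 31)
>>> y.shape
(19, 31)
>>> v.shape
(31, 19)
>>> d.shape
(31, 31)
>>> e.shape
(19, 31)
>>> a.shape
(31, 31)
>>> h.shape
(31, 31)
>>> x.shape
()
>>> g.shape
(31, 31)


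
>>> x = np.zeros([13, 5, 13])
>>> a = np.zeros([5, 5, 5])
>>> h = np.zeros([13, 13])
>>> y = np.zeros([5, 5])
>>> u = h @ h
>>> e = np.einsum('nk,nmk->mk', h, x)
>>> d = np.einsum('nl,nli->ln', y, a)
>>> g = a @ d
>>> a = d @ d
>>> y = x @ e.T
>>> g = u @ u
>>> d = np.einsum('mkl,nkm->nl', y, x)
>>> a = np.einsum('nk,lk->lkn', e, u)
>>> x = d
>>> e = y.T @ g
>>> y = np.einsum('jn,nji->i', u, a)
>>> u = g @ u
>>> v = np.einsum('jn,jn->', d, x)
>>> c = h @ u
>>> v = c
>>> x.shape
(13, 5)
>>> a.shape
(13, 13, 5)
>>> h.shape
(13, 13)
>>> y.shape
(5,)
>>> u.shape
(13, 13)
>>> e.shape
(5, 5, 13)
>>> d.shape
(13, 5)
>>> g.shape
(13, 13)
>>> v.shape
(13, 13)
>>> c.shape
(13, 13)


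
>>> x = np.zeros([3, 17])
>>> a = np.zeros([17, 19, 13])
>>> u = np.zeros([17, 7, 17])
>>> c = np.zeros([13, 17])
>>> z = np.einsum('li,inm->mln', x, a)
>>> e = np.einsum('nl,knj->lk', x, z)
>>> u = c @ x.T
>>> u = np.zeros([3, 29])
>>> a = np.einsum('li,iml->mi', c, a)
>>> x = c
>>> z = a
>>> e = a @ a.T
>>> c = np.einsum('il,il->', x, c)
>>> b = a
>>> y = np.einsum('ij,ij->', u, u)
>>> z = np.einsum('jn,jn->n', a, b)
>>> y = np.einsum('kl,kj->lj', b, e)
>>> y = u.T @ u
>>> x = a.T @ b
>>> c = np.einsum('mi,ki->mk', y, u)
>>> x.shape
(17, 17)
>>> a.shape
(19, 17)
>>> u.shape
(3, 29)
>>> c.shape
(29, 3)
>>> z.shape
(17,)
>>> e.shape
(19, 19)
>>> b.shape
(19, 17)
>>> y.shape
(29, 29)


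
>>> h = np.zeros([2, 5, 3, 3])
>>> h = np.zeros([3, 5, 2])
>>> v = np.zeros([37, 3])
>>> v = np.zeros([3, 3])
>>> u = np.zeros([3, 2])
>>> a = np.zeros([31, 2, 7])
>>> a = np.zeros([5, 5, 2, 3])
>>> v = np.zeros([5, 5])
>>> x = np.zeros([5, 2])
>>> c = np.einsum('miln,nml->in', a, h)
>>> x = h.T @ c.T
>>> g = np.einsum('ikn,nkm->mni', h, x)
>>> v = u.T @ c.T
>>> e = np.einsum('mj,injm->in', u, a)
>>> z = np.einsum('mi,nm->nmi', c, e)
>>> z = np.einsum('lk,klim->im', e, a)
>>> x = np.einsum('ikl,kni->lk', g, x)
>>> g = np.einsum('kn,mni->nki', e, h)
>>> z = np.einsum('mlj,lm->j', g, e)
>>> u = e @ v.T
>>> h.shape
(3, 5, 2)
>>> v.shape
(2, 5)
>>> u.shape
(5, 2)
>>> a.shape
(5, 5, 2, 3)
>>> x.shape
(3, 2)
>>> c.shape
(5, 3)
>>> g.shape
(5, 5, 2)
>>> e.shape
(5, 5)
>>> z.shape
(2,)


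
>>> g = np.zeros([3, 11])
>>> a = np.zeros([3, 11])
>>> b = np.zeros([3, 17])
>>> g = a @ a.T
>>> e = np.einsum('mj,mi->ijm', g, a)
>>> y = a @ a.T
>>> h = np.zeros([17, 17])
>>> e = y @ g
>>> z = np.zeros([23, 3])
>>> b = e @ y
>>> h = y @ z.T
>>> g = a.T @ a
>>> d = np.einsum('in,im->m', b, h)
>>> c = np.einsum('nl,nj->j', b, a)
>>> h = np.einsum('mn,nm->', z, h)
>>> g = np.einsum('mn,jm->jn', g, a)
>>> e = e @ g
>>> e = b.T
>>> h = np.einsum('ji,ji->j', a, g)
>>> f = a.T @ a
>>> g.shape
(3, 11)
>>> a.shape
(3, 11)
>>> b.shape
(3, 3)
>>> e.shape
(3, 3)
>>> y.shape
(3, 3)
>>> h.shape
(3,)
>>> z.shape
(23, 3)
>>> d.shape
(23,)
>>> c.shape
(11,)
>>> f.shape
(11, 11)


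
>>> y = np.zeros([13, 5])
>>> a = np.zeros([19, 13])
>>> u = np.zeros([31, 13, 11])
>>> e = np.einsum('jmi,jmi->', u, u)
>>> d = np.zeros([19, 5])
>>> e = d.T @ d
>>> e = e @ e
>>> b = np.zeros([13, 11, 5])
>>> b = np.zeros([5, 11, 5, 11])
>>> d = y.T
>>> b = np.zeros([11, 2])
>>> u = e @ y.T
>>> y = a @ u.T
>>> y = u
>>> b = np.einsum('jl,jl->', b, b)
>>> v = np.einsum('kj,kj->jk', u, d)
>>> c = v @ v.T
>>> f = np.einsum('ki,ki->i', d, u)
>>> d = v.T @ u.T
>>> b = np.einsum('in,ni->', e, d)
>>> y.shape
(5, 13)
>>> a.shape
(19, 13)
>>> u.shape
(5, 13)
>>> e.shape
(5, 5)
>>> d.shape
(5, 5)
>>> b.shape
()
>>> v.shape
(13, 5)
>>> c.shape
(13, 13)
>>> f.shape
(13,)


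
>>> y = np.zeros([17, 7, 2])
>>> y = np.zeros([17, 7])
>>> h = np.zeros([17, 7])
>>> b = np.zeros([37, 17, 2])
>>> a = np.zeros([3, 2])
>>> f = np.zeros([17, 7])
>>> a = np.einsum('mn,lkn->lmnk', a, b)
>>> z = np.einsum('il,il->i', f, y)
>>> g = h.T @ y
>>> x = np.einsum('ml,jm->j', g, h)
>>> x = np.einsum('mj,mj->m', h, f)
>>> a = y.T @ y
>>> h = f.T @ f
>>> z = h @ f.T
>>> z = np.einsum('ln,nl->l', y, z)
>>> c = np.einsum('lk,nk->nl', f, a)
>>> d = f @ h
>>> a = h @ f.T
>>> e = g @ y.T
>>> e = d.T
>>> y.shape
(17, 7)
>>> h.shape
(7, 7)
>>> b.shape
(37, 17, 2)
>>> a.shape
(7, 17)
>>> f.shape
(17, 7)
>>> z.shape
(17,)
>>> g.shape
(7, 7)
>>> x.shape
(17,)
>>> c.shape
(7, 17)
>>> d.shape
(17, 7)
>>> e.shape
(7, 17)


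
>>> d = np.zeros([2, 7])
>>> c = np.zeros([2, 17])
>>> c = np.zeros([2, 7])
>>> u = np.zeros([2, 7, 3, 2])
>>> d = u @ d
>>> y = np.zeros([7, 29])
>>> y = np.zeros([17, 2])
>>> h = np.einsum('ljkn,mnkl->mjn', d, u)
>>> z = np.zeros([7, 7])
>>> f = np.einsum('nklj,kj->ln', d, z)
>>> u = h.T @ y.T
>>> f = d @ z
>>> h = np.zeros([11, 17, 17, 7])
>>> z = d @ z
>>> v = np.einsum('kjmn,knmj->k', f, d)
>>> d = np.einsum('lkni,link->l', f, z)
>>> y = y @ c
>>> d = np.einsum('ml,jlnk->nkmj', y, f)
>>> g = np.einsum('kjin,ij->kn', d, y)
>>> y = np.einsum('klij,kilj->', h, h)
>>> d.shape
(3, 7, 17, 2)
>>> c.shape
(2, 7)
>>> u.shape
(7, 7, 17)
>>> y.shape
()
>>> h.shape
(11, 17, 17, 7)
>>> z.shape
(2, 7, 3, 7)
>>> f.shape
(2, 7, 3, 7)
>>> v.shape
(2,)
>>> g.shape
(3, 2)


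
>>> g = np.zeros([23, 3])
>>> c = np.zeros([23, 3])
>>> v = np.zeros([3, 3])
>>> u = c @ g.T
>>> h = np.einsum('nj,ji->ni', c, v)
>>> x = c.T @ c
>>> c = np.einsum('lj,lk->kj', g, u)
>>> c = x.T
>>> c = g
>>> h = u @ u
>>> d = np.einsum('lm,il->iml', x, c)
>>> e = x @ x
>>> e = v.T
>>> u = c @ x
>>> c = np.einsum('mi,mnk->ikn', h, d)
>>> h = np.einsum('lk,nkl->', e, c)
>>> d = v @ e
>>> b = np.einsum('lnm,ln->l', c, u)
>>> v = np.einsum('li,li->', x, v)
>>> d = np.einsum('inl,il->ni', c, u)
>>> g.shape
(23, 3)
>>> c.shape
(23, 3, 3)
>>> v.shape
()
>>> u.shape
(23, 3)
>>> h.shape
()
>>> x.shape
(3, 3)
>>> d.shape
(3, 23)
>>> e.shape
(3, 3)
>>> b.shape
(23,)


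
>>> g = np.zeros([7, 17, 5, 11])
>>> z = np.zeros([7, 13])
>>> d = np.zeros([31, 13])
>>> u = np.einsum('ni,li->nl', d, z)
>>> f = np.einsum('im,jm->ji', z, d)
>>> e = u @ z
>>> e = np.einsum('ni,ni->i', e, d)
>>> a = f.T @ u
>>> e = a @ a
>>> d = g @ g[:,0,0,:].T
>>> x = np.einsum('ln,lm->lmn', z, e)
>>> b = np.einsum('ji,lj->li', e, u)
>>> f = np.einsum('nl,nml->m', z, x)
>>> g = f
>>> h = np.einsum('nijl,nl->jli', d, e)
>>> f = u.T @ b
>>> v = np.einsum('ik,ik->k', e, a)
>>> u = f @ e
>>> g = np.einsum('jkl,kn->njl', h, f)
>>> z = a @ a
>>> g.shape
(7, 5, 17)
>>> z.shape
(7, 7)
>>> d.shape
(7, 17, 5, 7)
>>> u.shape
(7, 7)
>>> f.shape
(7, 7)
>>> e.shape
(7, 7)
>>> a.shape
(7, 7)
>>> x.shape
(7, 7, 13)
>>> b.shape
(31, 7)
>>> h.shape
(5, 7, 17)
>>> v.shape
(7,)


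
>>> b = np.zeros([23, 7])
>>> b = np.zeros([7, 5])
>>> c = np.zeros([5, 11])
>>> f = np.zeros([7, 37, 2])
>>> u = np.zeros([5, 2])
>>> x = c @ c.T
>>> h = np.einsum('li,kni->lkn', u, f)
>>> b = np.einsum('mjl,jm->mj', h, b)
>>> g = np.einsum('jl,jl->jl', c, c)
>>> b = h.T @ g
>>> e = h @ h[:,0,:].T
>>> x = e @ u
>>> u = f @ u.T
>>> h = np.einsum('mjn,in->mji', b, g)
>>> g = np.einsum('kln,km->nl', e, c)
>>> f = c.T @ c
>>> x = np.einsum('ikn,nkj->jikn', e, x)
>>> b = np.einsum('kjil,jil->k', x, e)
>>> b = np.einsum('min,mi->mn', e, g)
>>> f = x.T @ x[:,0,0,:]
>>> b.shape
(5, 5)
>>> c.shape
(5, 11)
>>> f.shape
(5, 7, 5, 5)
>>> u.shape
(7, 37, 5)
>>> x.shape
(2, 5, 7, 5)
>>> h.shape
(37, 7, 5)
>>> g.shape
(5, 7)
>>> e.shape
(5, 7, 5)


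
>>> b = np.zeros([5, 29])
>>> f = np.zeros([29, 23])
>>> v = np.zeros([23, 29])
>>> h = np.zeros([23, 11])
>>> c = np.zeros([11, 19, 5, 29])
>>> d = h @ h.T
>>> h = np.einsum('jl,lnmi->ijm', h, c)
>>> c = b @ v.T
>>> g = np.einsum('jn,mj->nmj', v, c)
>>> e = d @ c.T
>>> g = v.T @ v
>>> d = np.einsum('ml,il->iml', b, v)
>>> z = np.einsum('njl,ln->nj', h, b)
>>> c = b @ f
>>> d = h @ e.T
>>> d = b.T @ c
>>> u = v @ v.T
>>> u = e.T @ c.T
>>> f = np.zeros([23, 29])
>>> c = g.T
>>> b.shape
(5, 29)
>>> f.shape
(23, 29)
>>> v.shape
(23, 29)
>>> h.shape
(29, 23, 5)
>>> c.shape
(29, 29)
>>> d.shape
(29, 23)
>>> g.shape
(29, 29)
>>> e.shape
(23, 5)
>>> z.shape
(29, 23)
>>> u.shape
(5, 5)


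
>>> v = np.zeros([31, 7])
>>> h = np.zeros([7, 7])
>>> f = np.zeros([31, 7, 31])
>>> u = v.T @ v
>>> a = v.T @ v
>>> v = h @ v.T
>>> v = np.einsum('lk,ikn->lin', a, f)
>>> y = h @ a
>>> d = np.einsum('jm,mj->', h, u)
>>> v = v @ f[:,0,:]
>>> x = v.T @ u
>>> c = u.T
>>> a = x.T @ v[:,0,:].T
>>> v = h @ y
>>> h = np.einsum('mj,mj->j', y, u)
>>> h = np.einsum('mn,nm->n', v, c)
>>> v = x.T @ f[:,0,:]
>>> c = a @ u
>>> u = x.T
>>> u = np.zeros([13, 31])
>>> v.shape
(7, 31, 31)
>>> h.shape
(7,)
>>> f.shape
(31, 7, 31)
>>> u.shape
(13, 31)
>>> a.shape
(7, 31, 7)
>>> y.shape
(7, 7)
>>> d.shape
()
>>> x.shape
(31, 31, 7)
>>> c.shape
(7, 31, 7)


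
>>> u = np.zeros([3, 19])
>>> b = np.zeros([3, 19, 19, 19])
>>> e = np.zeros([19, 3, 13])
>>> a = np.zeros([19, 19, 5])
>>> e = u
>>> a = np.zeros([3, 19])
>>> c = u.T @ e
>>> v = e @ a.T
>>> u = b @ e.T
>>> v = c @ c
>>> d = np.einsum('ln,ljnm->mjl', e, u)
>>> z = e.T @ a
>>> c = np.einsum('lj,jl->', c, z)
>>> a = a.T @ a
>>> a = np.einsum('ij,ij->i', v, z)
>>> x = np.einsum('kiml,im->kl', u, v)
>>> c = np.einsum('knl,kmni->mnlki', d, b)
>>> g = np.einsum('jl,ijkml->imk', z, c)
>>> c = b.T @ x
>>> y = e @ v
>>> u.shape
(3, 19, 19, 3)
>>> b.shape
(3, 19, 19, 19)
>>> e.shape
(3, 19)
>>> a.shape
(19,)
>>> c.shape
(19, 19, 19, 3)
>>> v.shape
(19, 19)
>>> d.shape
(3, 19, 3)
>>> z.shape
(19, 19)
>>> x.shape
(3, 3)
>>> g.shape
(19, 3, 3)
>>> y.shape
(3, 19)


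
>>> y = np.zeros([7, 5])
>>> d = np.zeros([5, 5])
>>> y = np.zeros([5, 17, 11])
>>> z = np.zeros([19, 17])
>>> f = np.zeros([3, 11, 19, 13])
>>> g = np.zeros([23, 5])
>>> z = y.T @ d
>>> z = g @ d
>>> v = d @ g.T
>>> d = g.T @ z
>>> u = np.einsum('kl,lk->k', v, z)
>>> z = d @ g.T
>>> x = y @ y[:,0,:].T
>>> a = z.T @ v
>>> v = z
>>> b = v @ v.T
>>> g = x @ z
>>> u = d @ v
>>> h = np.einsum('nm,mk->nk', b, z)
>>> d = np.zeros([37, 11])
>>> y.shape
(5, 17, 11)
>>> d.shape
(37, 11)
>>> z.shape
(5, 23)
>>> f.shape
(3, 11, 19, 13)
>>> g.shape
(5, 17, 23)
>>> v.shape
(5, 23)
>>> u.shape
(5, 23)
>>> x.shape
(5, 17, 5)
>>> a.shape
(23, 23)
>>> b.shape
(5, 5)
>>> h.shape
(5, 23)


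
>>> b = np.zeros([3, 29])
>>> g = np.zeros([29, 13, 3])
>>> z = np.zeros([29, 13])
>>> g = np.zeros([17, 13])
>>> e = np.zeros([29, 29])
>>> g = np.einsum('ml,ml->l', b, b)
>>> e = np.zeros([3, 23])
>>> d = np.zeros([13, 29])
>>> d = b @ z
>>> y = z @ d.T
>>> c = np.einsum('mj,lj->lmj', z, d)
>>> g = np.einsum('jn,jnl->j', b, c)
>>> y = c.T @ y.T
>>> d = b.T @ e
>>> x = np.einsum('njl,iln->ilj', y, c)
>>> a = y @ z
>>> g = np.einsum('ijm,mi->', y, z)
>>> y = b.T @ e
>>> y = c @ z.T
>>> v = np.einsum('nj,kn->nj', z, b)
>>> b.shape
(3, 29)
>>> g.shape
()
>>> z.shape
(29, 13)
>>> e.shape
(3, 23)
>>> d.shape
(29, 23)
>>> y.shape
(3, 29, 29)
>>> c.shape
(3, 29, 13)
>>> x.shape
(3, 29, 29)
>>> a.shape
(13, 29, 13)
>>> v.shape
(29, 13)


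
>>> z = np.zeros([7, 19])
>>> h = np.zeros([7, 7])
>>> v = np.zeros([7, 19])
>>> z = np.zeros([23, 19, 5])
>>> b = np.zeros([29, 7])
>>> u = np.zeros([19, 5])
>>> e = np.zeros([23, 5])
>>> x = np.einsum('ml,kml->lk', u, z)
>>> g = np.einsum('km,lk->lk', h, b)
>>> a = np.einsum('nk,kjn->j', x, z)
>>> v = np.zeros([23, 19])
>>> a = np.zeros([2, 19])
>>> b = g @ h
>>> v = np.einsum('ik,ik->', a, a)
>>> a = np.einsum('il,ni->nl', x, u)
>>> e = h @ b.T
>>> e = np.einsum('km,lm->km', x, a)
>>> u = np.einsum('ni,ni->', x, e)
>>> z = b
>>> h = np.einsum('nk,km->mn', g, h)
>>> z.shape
(29, 7)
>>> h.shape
(7, 29)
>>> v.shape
()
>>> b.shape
(29, 7)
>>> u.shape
()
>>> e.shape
(5, 23)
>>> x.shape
(5, 23)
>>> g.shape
(29, 7)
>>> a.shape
(19, 23)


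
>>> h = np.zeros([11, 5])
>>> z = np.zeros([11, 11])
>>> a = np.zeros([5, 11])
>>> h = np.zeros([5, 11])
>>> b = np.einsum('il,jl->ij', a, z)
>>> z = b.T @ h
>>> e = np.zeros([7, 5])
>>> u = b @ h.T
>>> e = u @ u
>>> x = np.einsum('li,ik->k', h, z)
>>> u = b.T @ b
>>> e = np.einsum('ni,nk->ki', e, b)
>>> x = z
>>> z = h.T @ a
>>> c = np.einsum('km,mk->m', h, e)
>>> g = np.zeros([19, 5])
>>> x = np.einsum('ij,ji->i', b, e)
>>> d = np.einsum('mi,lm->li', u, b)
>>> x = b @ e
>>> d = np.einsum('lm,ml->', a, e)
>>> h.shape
(5, 11)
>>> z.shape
(11, 11)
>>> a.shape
(5, 11)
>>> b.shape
(5, 11)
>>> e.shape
(11, 5)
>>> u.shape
(11, 11)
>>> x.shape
(5, 5)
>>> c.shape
(11,)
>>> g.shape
(19, 5)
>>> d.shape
()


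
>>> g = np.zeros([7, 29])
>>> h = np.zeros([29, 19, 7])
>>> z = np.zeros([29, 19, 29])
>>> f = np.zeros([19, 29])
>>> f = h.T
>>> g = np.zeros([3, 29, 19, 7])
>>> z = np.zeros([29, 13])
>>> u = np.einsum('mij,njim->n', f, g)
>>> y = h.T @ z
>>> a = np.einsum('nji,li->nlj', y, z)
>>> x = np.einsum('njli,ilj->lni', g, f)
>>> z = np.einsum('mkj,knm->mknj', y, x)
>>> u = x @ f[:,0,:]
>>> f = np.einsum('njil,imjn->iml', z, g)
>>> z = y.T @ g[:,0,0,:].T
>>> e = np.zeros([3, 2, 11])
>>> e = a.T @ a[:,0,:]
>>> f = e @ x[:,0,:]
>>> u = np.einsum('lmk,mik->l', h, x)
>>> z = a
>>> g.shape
(3, 29, 19, 7)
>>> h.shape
(29, 19, 7)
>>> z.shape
(7, 29, 19)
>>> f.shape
(19, 29, 7)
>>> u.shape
(29,)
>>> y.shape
(7, 19, 13)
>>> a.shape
(7, 29, 19)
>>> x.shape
(19, 3, 7)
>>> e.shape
(19, 29, 19)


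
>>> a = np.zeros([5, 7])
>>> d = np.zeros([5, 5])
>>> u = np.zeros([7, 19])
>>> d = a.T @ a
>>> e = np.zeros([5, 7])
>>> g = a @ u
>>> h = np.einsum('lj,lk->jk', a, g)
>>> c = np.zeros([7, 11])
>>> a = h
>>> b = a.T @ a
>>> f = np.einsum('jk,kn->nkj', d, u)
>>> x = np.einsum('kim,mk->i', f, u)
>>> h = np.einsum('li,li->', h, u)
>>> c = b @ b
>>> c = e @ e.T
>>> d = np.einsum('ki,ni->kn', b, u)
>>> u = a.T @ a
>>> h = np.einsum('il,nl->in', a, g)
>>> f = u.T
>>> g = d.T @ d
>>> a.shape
(7, 19)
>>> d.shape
(19, 7)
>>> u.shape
(19, 19)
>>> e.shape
(5, 7)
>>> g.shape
(7, 7)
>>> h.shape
(7, 5)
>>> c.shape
(5, 5)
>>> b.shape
(19, 19)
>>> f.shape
(19, 19)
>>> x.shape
(7,)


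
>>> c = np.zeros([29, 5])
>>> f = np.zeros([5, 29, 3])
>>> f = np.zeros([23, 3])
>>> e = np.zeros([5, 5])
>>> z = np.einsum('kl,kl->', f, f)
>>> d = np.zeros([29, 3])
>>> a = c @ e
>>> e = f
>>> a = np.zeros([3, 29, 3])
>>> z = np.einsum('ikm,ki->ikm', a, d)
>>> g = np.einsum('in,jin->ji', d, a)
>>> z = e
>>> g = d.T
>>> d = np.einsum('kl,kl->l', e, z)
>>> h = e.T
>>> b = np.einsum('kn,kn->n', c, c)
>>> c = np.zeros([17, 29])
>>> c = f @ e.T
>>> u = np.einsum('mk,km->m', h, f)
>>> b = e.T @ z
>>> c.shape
(23, 23)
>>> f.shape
(23, 3)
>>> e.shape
(23, 3)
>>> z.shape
(23, 3)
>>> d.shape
(3,)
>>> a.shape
(3, 29, 3)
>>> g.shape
(3, 29)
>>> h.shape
(3, 23)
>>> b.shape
(3, 3)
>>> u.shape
(3,)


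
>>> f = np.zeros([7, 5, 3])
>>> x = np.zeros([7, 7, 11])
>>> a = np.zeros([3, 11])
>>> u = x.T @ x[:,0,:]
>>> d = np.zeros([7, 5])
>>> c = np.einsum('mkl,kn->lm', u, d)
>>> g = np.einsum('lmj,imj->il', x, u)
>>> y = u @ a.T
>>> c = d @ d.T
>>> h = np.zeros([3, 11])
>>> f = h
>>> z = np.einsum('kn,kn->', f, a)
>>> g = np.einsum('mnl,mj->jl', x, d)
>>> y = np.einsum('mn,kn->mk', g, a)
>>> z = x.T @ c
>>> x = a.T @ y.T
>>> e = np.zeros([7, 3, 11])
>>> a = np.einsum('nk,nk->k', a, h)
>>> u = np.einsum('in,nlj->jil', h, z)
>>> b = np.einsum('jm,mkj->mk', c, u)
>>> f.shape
(3, 11)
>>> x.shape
(11, 5)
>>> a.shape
(11,)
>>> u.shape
(7, 3, 7)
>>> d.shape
(7, 5)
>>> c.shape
(7, 7)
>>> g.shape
(5, 11)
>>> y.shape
(5, 3)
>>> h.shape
(3, 11)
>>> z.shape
(11, 7, 7)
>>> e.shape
(7, 3, 11)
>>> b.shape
(7, 3)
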